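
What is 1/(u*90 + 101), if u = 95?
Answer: 1/8651 ≈ 0.00011559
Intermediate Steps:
1/(u*90 + 101) = 1/(95*90 + 101) = 1/(8550 + 101) = 1/8651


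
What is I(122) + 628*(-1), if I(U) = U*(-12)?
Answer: -2092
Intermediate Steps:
I(U) = -12*U
I(122) + 628*(-1) = -12*122 + 628*(-1) = -1464 - 628 = -2092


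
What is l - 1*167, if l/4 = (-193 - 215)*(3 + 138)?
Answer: -230279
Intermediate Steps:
l = -230112 (l = 4*((-193 - 215)*(3 + 138)) = 4*(-408*141) = 4*(-57528) = -230112)
l - 1*167 = -230112 - 1*167 = -230112 - 167 = -230279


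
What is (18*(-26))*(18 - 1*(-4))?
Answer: -10296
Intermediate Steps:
(18*(-26))*(18 - 1*(-4)) = -468*(18 + 4) = -468*22 = -10296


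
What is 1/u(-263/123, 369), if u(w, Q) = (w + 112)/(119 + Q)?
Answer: 60024/13513 ≈ 4.4419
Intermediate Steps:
u(w, Q) = (112 + w)/(119 + Q)
1/u(-263/123, 369) = 1/((112 - 263/123)/(119 + 369)) = 1/((112 - 263*1/123)/488) = 1/((112 - 263/123)/488) = 1/((1/488)*(13513/123)) = 1/(13513/60024) = 60024/13513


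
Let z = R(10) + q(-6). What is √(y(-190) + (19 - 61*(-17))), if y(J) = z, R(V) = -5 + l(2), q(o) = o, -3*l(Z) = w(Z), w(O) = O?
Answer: √9399/3 ≈ 32.316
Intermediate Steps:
l(Z) = -Z/3
R(V) = -17/3 (R(V) = -5 - ⅓*2 = -5 - ⅔ = -17/3)
z = -35/3 (z = -17/3 - 6 = -35/3 ≈ -11.667)
y(J) = -35/3
√(y(-190) + (19 - 61*(-17))) = √(-35/3 + (19 - 61*(-17))) = √(-35/3 + (19 + 1037)) = √(-35/3 + 1056) = √(3133/3) = √9399/3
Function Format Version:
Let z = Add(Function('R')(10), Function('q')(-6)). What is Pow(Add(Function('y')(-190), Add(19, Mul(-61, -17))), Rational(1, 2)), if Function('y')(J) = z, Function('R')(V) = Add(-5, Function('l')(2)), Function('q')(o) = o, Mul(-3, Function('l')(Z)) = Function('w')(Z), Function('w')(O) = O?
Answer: Mul(Rational(1, 3), Pow(9399, Rational(1, 2))) ≈ 32.316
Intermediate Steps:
Function('l')(Z) = Mul(Rational(-1, 3), Z)
Function('R')(V) = Rational(-17, 3) (Function('R')(V) = Add(-5, Mul(Rational(-1, 3), 2)) = Add(-5, Rational(-2, 3)) = Rational(-17, 3))
z = Rational(-35, 3) (z = Add(Rational(-17, 3), -6) = Rational(-35, 3) ≈ -11.667)
Function('y')(J) = Rational(-35, 3)
Pow(Add(Function('y')(-190), Add(19, Mul(-61, -17))), Rational(1, 2)) = Pow(Add(Rational(-35, 3), Add(19, Mul(-61, -17))), Rational(1, 2)) = Pow(Add(Rational(-35, 3), Add(19, 1037)), Rational(1, 2)) = Pow(Add(Rational(-35, 3), 1056), Rational(1, 2)) = Pow(Rational(3133, 3), Rational(1, 2)) = Mul(Rational(1, 3), Pow(9399, Rational(1, 2)))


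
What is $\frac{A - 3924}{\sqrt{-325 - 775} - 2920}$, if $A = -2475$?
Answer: $\frac{103806}{47375} + \frac{711 i \sqrt{11}}{94750} \approx 2.1912 + 0.024888 i$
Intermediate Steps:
$\frac{A - 3924}{\sqrt{-325 - 775} - 2920} = \frac{-2475 - 3924}{\sqrt{-325 - 775} - 2920} = - \frac{6399}{\sqrt{-1100} - 2920} = - \frac{6399}{10 i \sqrt{11} - 2920} = - \frac{6399}{-2920 + 10 i \sqrt{11}}$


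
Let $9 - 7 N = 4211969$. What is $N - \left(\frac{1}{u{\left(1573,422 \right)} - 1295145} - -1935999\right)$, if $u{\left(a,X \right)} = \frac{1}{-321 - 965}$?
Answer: $- \frac{29586866869680861}{11658895297} \approx -2.5377 \cdot 10^{6}$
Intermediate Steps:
$N = - \frac{4211960}{7}$ ($N = \frac{9}{7} - \frac{4211969}{7} = - \frac{4211960}{7} \approx -6.0171 \cdot 10^{5}$)
$u{\left(a,X \right)} = - \frac{1}{1286}$ ($u{\left(a,X \right)} = \frac{1}{-1286} = - \frac{1}{1286}$)
$N - \left(\frac{1}{u{\left(1573,422 \right)} - 1295145} - -1935999\right) = - \frac{4211960}{7} - \left(\frac{1}{- \frac{1}{1286} - 1295145} - -1935999\right) = - \frac{4211960}{7} - \left(\frac{1}{- \frac{1665556471}{1286}} + 1935999\right) = - \frac{4211960}{7} - \left(- \frac{1286}{1665556471} + 1935999\right) = - \frac{4211960}{7} - \frac{3224515662298243}{1665556471} = - \frac{29586866869680861}{11658895297}$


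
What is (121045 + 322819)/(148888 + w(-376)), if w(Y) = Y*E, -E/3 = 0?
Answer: 55483/18611 ≈ 2.9812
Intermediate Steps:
E = 0 (E = -3*0 = 0)
w(Y) = 0 (w(Y) = Y*0 = 0)
(121045 + 322819)/(148888 + w(-376)) = (121045 + 322819)/(148888 + 0) = 443864/148888 = 443864*(1/148888) = 55483/18611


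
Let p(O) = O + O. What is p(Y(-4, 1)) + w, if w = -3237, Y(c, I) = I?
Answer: -3235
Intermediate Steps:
p(O) = 2*O
p(Y(-4, 1)) + w = 2*1 - 3237 = 2 - 3237 = -3235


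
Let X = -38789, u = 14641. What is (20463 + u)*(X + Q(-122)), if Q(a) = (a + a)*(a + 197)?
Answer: -2004052256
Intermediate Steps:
Q(a) = 2*a*(197 + a) (Q(a) = (2*a)*(197 + a) = 2*a*(197 + a))
(20463 + u)*(X + Q(-122)) = (20463 + 14641)*(-38789 + 2*(-122)*(197 - 122)) = 35104*(-38789 + 2*(-122)*75) = 35104*(-38789 - 18300) = 35104*(-57089) = -2004052256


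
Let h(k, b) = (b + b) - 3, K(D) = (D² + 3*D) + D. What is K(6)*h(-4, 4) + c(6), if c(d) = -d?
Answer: 294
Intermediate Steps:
K(D) = D² + 4*D
h(k, b) = -3 + 2*b (h(k, b) = 2*b - 3 = -3 + 2*b)
K(6)*h(-4, 4) + c(6) = (6*(4 + 6))*(-3 + 2*4) - 1*6 = (6*10)*(-3 + 8) - 6 = 60*5 - 6 = 300 - 6 = 294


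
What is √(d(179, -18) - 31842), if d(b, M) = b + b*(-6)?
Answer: I*√32737 ≈ 180.93*I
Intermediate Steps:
d(b, M) = -5*b (d(b, M) = b - 6*b = -5*b)
√(d(179, -18) - 31842) = √(-5*179 - 31842) = √(-895 - 31842) = √(-32737) = I*√32737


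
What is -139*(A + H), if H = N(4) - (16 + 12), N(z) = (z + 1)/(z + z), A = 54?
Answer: -29607/8 ≈ -3700.9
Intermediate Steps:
N(z) = (1 + z)/(2*z) (N(z) = (1 + z)/((2*z)) = (1 + z)*(1/(2*z)) = (1 + z)/(2*z))
H = -219/8 (H = (1/2)*(1 + 4)/4 - (16 + 12) = (1/2)*(1/4)*5 - 1*28 = 5/8 - 28 = -219/8 ≈ -27.375)
-139*(A + H) = -139*(54 - 219/8) = -139*213/8 = -29607/8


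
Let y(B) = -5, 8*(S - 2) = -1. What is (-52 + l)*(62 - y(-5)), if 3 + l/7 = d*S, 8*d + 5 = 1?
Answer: -85291/16 ≈ -5330.7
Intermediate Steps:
S = 15/8 (S = 2 + (1/8)*(-1) = 2 - 1/8 = 15/8 ≈ 1.8750)
d = -1/2 (d = -5/8 + (1/8)*1 = -5/8 + 1/8 = -1/2 ≈ -0.50000)
l = -441/16 (l = -21 + 7*(-1/2*15/8) = -21 + 7*(-15/16) = -21 - 105/16 = -441/16 ≈ -27.563)
(-52 + l)*(62 - y(-5)) = (-52 - 441/16)*(62 - 1*(-5)) = -1273*(62 + 5)/16 = -1273/16*67 = -85291/16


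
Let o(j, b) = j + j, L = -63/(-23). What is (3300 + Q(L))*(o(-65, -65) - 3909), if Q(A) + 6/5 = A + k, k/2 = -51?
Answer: -1486137933/115 ≈ -1.2923e+7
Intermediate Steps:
k = -102 (k = 2*(-51) = -102)
L = 63/23 (L = -63*(-1/23) = 63/23 ≈ 2.7391)
o(j, b) = 2*j
Q(A) = -516/5 + A (Q(A) = -6/5 + (A - 102) = -6/5 + (-102 + A) = -516/5 + A)
(3300 + Q(L))*(o(-65, -65) - 3909) = (3300 + (-516/5 + 63/23))*(2*(-65) - 3909) = (3300 - 11553/115)*(-130 - 3909) = (367947/115)*(-4039) = -1486137933/115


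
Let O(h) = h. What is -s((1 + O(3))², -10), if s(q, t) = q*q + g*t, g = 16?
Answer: -96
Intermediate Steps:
s(q, t) = q² + 16*t (s(q, t) = q*q + 16*t = q² + 16*t)
-s((1 + O(3))², -10) = -(((1 + 3)²)² + 16*(-10)) = -((4²)² - 160) = -(16² - 160) = -(256 - 160) = -1*96 = -96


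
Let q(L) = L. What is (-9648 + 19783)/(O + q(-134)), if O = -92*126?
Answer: -10135/11726 ≈ -0.86432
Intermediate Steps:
O = -11592
(-9648 + 19783)/(O + q(-134)) = (-9648 + 19783)/(-11592 - 134) = 10135/(-11726) = 10135*(-1/11726) = -10135/11726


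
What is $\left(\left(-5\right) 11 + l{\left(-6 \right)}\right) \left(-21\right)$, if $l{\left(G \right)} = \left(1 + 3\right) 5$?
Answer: $735$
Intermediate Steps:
$l{\left(G \right)} = 20$ ($l{\left(G \right)} = 4 \cdot 5 = 20$)
$\left(\left(-5\right) 11 + l{\left(-6 \right)}\right) \left(-21\right) = \left(\left(-5\right) 11 + 20\right) \left(-21\right) = \left(-55 + 20\right) \left(-21\right) = \left(-35\right) \left(-21\right) = 735$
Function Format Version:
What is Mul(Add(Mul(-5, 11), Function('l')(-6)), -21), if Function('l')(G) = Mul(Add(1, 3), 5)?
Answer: 735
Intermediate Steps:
Function('l')(G) = 20 (Function('l')(G) = Mul(4, 5) = 20)
Mul(Add(Mul(-5, 11), Function('l')(-6)), -21) = Mul(Add(Mul(-5, 11), 20), -21) = Mul(Add(-55, 20), -21) = Mul(-35, -21) = 735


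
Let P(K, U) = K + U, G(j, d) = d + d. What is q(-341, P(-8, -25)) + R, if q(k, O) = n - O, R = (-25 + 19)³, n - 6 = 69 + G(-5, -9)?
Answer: -126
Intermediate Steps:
G(j, d) = 2*d
n = 57 (n = 6 + (69 + 2*(-9)) = 6 + (69 - 18) = 6 + 51 = 57)
R = -216 (R = (-6)³ = -216)
q(k, O) = 57 - O
q(-341, P(-8, -25)) + R = (57 - (-8 - 25)) - 216 = (57 - 1*(-33)) - 216 = (57 + 33) - 216 = 90 - 216 = -126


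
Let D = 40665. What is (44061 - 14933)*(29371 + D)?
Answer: 2040008608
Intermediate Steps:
(44061 - 14933)*(29371 + D) = (44061 - 14933)*(29371 + 40665) = 29128*70036 = 2040008608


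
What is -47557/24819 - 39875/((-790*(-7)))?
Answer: -250529567/27449814 ≈ -9.1268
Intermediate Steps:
-47557/24819 - 39875/((-790*(-7))) = -47557*1/24819 - 39875/5530 = -47557/24819 - 39875*1/5530 = -47557/24819 - 7975/1106 = -250529567/27449814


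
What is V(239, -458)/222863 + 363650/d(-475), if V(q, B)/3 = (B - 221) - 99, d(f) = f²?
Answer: 3220700848/2011338575 ≈ 1.6013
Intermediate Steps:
V(q, B) = -960 + 3*B (V(q, B) = 3*((B - 221) - 99) = 3*((-221 + B) - 99) = 3*(-320 + B) = -960 + 3*B)
V(239, -458)/222863 + 363650/d(-475) = (-960 + 3*(-458))/222863 + 363650/((-475)²) = (-960 - 1374)*(1/222863) + 363650/225625 = -2334*1/222863 + 363650*(1/225625) = -2334/222863 + 14546/9025 = 3220700848/2011338575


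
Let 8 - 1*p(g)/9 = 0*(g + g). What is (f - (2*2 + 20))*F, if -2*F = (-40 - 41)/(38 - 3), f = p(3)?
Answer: 1944/35 ≈ 55.543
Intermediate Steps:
p(g) = 72 (p(g) = 72 - 0*(g + g) = 72 - 0*2*g = 72 - 9*0 = 72 + 0 = 72)
f = 72
F = 81/70 (F = -(-40 - 41)/(2*(38 - 3)) = -(-81)/(2*35) = -1/2*(-81/35) = 81/70 ≈ 1.1571)
(f - (2*2 + 20))*F = (72 - (2*2 + 20))*(81/70) = (72 - (4 + 20))*(81/70) = (72 - 1*24)*(81/70) = (72 - 24)*(81/70) = 48*(81/70) = 1944/35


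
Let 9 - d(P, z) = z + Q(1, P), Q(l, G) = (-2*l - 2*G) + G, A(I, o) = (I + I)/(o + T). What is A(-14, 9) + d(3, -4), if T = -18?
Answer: 190/9 ≈ 21.111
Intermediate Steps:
A(I, o) = 2*I/(-18 + o) (A(I, o) = (I + I)/(o - 18) = (2*I)/(-18 + o) = 2*I/(-18 + o))
Q(l, G) = -G - 2*l (Q(l, G) = (-2*G - 2*l) + G = -G - 2*l)
d(P, z) = 11 + P - z (d(P, z) = 9 - (z + (-P - 2*1)) = 9 - (z + (-P - 2)) = 9 - (z + (-2 - P)) = 9 - (-2 + z - P) = 9 + (2 + P - z) = 11 + P - z)
A(-14, 9) + d(3, -4) = 2*(-14)/(-18 + 9) + (11 + 3 - 1*(-4)) = 2*(-14)/(-9) + (11 + 3 + 4) = 2*(-14)*(-⅑) + 18 = 28/9 + 18 = 190/9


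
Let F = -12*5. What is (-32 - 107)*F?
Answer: 8340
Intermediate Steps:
F = -60
(-32 - 107)*F = (-32 - 107)*(-60) = -139*(-60) = 8340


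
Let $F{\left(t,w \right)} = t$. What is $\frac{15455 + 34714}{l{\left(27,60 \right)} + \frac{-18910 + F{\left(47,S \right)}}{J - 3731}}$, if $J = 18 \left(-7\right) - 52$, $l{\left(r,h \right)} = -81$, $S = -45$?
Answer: $- \frac{28015803}{42538} \approx -658.61$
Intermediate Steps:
$J = -178$ ($J = -126 - 52 = -178$)
$\frac{15455 + 34714}{l{\left(27,60 \right)} + \frac{-18910 + F{\left(47,S \right)}}{J - 3731}} = \frac{15455 + 34714}{-81 + \frac{-18910 + 47}{-178 - 3731}} = \frac{50169}{-81 - \frac{18863}{-3909}} = \frac{50169}{-81 - - \frac{18863}{3909}} = \frac{50169}{-81 + \frac{18863}{3909}} = \frac{50169}{- \frac{297766}{3909}} = 50169 \left(- \frac{3909}{297766}\right) = - \frac{28015803}{42538}$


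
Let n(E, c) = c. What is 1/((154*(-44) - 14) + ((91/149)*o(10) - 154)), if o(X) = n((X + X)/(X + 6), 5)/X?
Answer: -298/2069221 ≈ -0.00014402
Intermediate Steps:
o(X) = 5/X
1/((154*(-44) - 14) + ((91/149)*o(10) - 154)) = 1/((154*(-44) - 14) + ((91/149)*(5/10) - 154)) = 1/((-6776 - 14) + ((91*(1/149))*(5*(1/10)) - 154)) = 1/(-6790 + ((91/149)*(1/2) - 154)) = 1/(-6790 + (91/298 - 154)) = 1/(-6790 - 45801/298) = 1/(-2069221/298) = -298/2069221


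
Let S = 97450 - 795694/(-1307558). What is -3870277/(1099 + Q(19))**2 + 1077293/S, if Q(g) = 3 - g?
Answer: 64388823947851846/8302902264418437 ≈ 7.7550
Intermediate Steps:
S = 63711161397/653779 (S = 97450 - 795694*(-1)/1307558 = 97450 - 1*(-397847/653779) = 97450 + 397847/653779 = 63711161397/653779 ≈ 97451.)
-3870277/(1099 + Q(19))**2 + 1077293/S = -3870277/(1099 + (3 - 1*19))**2 + 1077293/(63711161397/653779) = -3870277/(1099 + (3 - 19))**2 + 1077293*(653779/63711161397) = -3870277/(1099 - 16)**2 + 704311540247/63711161397 = -3870277/(1083**2) + 704311540247/63711161397 = -3870277/1172889 + 704311540247/63711161397 = 64388823947851846/8302902264418437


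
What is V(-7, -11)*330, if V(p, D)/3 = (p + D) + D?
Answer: -28710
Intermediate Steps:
V(p, D) = 3*p + 6*D (V(p, D) = 3*((p + D) + D) = 3*((D + p) + D) = 3*(p + 2*D) = 3*p + 6*D)
V(-7, -11)*330 = (3*(-7) + 6*(-11))*330 = (-21 - 66)*330 = -87*330 = -28710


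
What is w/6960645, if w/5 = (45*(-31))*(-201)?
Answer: 31155/154681 ≈ 0.20141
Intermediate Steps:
w = 1401975 (w = 5*((45*(-31))*(-201)) = 5*(-1395*(-201)) = 5*280395 = 1401975)
w/6960645 = 1401975/6960645 = 1401975*(1/6960645) = 31155/154681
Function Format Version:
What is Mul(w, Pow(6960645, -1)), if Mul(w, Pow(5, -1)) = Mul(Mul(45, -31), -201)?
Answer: Rational(31155, 154681) ≈ 0.20141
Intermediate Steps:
w = 1401975 (w = Mul(5, Mul(Mul(45, -31), -201)) = Mul(5, Mul(-1395, -201)) = Mul(5, 280395) = 1401975)
Mul(w, Pow(6960645, -1)) = Mul(1401975, Pow(6960645, -1)) = Mul(1401975, Rational(1, 6960645)) = Rational(31155, 154681)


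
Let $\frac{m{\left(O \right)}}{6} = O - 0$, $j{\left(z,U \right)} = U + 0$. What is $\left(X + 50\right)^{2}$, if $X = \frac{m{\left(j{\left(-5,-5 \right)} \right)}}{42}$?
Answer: $\frac{119025}{49} \approx 2429.1$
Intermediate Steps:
$j{\left(z,U \right)} = U$
$m{\left(O \right)} = 6 O$ ($m{\left(O \right)} = 6 \left(O - 0\right) = 6 \left(O + 0\right) = 6 O$)
$X = - \frac{5}{7}$ ($X = \frac{6 \left(-5\right)}{42} = \left(-30\right) \frac{1}{42} = - \frac{5}{7} \approx -0.71429$)
$\left(X + 50\right)^{2} = \left(- \frac{5}{7} + 50\right)^{2} = \left(\frac{345}{7}\right)^{2} = \frac{119025}{49}$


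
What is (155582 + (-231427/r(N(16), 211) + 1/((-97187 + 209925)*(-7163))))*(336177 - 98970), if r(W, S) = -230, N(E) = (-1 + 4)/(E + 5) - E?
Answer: 1724724238512850510659/46433681905 ≈ 3.7144e+10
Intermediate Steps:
N(E) = -E + 3/(5 + E) (N(E) = 3/(5 + E) - E = -E + 3/(5 + E))
(155582 + (-231427/r(N(16), 211) + 1/((-97187 + 209925)*(-7163))))*(336177 - 98970) = (155582 + (-231427/(-230) + 1/((-97187 + 209925)*(-7163))))*(336177 - 98970) = (155582 + (-231427*(-1/230) - 1/7163/112738))*237207 = (155582 + (231427/230 + (1/112738)*(-1/7163)))*237207 = (155582 + (231427/230 - 1/807542294))*237207 = (155582 + 46721772618327/46433681905)*237207 = (7270966870762037/46433681905)*237207 = 1724724238512850510659/46433681905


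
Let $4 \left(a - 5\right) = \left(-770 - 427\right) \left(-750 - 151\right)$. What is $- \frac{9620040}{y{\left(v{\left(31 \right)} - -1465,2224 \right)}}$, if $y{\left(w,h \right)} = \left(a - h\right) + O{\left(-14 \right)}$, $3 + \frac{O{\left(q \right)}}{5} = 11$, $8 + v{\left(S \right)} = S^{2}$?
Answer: $- \frac{38480160}{1069781} \approx -35.97$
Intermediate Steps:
$v{\left(S \right)} = -8 + S^{2}$
$O{\left(q \right)} = 40$ ($O{\left(q \right)} = -15 + 5 \cdot 11 = -15 + 55 = 40$)
$a = \frac{1078517}{4}$ ($a = 5 + \frac{\left(-770 - 427\right) \left(-750 - 151\right)}{4} = 5 + \frac{\left(-1197\right) \left(-901\right)}{4} = 5 + \frac{1}{4} \cdot 1078497 = 5 + \frac{1078497}{4} = \frac{1078517}{4} \approx 2.6963 \cdot 10^{5}$)
$y{\left(w,h \right)} = \frac{1078677}{4} - h$ ($y{\left(w,h \right)} = \left(\frac{1078517}{4} - h\right) + 40 = \frac{1078677}{4} - h$)
$- \frac{9620040}{y{\left(v{\left(31 \right)} - -1465,2224 \right)}} = - \frac{9620040}{\frac{1078677}{4} - 2224} = - \frac{9620040}{\frac{1069781}{4}} = \left(-9620040\right) \frac{4}{1069781} = - \frac{38480160}{1069781}$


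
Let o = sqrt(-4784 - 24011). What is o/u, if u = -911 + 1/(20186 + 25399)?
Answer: -45585*I*sqrt(28795)/41527934 ≈ -0.18627*I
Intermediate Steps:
o = I*sqrt(28795) (o = sqrt(-28795) = I*sqrt(28795) ≈ 169.69*I)
u = -41527934/45585 (u = -911 + 1/45585 = -41527934/45585 ≈ -911.00)
o/u = (I*sqrt(28795))/(-41527934/45585) = (I*sqrt(28795))*(-45585/41527934) = -45585*I*sqrt(28795)/41527934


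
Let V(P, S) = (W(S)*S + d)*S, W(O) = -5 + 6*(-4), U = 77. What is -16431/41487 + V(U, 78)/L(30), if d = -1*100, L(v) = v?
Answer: -424660659/69145 ≈ -6141.6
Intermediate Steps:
d = -100
W(O) = -29 (W(O) = -5 - 24 = -29)
V(P, S) = S*(-100 - 29*S) (V(P, S) = (-29*S - 100)*S = (-100 - 29*S)*S = S*(-100 - 29*S))
-16431/41487 + V(U, 78)/L(30) = -16431/41487 + (78*(-100 - 29*78))/30 = -16431*1/41487 + (78*(-100 - 2262))*(1/30) = -5477/13829 + (78*(-2362))*(1/30) = -5477/13829 - 184236*1/30 = -5477/13829 - 30706/5 = -424660659/69145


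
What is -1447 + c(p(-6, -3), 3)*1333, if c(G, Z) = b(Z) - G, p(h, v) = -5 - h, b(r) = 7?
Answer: 6551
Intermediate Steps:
c(G, Z) = 7 - G
-1447 + c(p(-6, -3), 3)*1333 = -1447 + (7 - (-5 - 1*(-6)))*1333 = -1447 + (7 - (-5 + 6))*1333 = -1447 + (7 - 1*1)*1333 = -1447 + (7 - 1)*1333 = -1447 + 6*1333 = -1447 + 7998 = 6551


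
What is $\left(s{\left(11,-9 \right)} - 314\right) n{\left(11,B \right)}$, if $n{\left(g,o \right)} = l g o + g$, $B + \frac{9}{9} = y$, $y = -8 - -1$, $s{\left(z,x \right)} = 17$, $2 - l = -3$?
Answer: $127413$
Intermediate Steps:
$l = 5$ ($l = 2 - -3 = 2 + 3 = 5$)
$y = -7$ ($y = -8 + 1 = -7$)
$B = -8$ ($B = -1 - 7 = -8$)
$n{\left(g,o \right)} = g + 5 g o$ ($n{\left(g,o \right)} = 5 g o + g = g + 5 g o$)
$\left(s{\left(11,-9 \right)} - 314\right) n{\left(11,B \right)} = \left(17 - 314\right) 11 \left(1 + 5 \left(-8\right)\right) = - 297 \cdot 11 \left(1 - 40\right) = - 297 \cdot 11 \left(-39\right) = \left(-297\right) \left(-429\right) = 127413$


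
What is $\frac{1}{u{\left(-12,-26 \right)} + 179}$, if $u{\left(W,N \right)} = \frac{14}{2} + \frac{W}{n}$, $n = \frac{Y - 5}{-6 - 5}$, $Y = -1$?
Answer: $\frac{1}{164} \approx 0.0060976$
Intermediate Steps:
$n = \frac{6}{11}$ ($n = \frac{-1 - 5}{-6 - 5} = - \frac{6}{-11} = \left(-6\right) \left(- \frac{1}{11}\right) = \frac{6}{11} \approx 0.54545$)
$u{\left(W,N \right)} = 7 + \frac{11 W}{6}$ ($u{\left(W,N \right)} = \frac{14}{2} + \frac{W}{\frac{6}{11}} = 14 \cdot \frac{1}{2} + W \frac{11}{6} = 7 + \frac{11 W}{6}$)
$\frac{1}{u{\left(-12,-26 \right)} + 179} = \frac{1}{\left(7 + \frac{11}{6} \left(-12\right)\right) + 179} = \frac{1}{\left(7 - 22\right) + 179} = \frac{1}{-15 + 179} = \frac{1}{164}$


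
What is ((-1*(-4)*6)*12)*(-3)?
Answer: -864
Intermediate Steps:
((-1*(-4)*6)*12)*(-3) = ((4*6)*12)*(-3) = (24*12)*(-3) = 288*(-3) = -864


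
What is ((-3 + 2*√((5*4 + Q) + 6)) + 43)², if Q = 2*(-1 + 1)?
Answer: 1704 + 160*√26 ≈ 2519.8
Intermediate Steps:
Q = 0 (Q = 2*0 = 0)
((-3 + 2*√((5*4 + Q) + 6)) + 43)² = ((-3 + 2*√((5*4 + 0) + 6)) + 43)² = ((-3 + 2*√((20 + 0) + 6)) + 43)² = ((-3 + 2*√(20 + 6)) + 43)² = ((-3 + 2*√26) + 43)² = (40 + 2*√26)²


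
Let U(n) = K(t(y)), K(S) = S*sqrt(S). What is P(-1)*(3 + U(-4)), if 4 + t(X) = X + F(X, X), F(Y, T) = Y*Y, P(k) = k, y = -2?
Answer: -3 + 2*I*sqrt(2) ≈ -3.0 + 2.8284*I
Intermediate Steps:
F(Y, T) = Y**2
t(X) = -4 + X + X**2 (t(X) = -4 + (X + X**2) = -4 + X + X**2)
K(S) = S**(3/2)
U(n) = -2*I*sqrt(2) (U(n) = (-4 - 2 + (-2)**2)**(3/2) = (-4 - 2 + 4)**(3/2) = (-2)**(3/2) = -2*I*sqrt(2))
P(-1)*(3 + U(-4)) = -(3 - 2*I*sqrt(2)) = -3 + 2*I*sqrt(2)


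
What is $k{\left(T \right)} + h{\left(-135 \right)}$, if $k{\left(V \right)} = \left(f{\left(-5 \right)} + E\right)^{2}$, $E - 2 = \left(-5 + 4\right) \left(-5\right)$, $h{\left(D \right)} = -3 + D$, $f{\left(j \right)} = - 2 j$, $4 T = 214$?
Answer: $151$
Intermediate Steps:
$T = \frac{107}{2}$ ($T = \frac{1}{4} \cdot 214 = \frac{107}{2} \approx 53.5$)
$E = 7$ ($E = 2 + \left(-5 + 4\right) \left(-5\right) = 2 - -5 = 2 + 5 = 7$)
$k{\left(V \right)} = 289$ ($k{\left(V \right)} = \left(\left(-2\right) \left(-5\right) + 7\right)^{2} = \left(10 + 7\right)^{2} = 17^{2} = 289$)
$k{\left(T \right)} + h{\left(-135 \right)} = 289 - 138 = 151$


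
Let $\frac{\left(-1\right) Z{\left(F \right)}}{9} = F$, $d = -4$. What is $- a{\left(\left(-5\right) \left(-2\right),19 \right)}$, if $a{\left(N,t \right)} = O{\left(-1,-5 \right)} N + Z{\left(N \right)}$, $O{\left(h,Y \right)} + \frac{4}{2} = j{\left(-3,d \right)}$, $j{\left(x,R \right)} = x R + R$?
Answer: $30$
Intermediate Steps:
$Z{\left(F \right)} = - 9 F$
$j{\left(x,R \right)} = R + R x$ ($j{\left(x,R \right)} = R x + R = R + R x$)
$O{\left(h,Y \right)} = 6$ ($O{\left(h,Y \right)} = -2 - 4 \left(1 - 3\right) = -2 - -8 = -2 + 8 = 6$)
$a{\left(N,t \right)} = - 3 N$ ($a{\left(N,t \right)} = 6 N - 9 N = - 3 N$)
$- a{\left(\left(-5\right) \left(-2\right),19 \right)} = - \left(-3\right) \left(\left(-5\right) \left(-2\right)\right) = - \left(-3\right) 10 = \left(-1\right) \left(-30\right) = 30$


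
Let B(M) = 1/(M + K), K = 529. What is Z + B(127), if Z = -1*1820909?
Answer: -1194516303/656 ≈ -1.8209e+6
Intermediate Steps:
Z = -1820909
B(M) = 1/(529 + M) (B(M) = 1/(M + 529) = 1/(529 + M))
Z + B(127) = -1820909 + 1/(529 + 127) = -1820909 + 1/656 = -1194516303/656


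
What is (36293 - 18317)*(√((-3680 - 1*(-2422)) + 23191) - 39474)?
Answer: -709584624 + 53928*√2437 ≈ -7.0692e+8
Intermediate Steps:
(36293 - 18317)*(√((-3680 - 1*(-2422)) + 23191) - 39474) = 17976*(√((-3680 + 2422) + 23191) - 39474) = 17976*(√(-1258 + 23191) - 39474) = 17976*(√21933 - 39474) = 17976*(3*√2437 - 39474) = 17976*(-39474 + 3*√2437) = -709584624 + 53928*√2437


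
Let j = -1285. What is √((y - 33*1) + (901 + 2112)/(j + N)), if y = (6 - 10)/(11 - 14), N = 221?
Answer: I*√87874962/1596 ≈ 5.8735*I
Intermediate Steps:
y = 4/3 (y = -4/(-3) = -4*(-⅓) = 4/3 ≈ 1.3333)
√((y - 33*1) + (901 + 2112)/(j + N)) = √((4/3 - 33*1) + (901 + 2112)/(-1285 + 221)) = √((4/3 - 33) + 3013/(-1064)) = √(-95/3 + 3013*(-1/1064)) = √(-95/3 - 3013/1064) = √(-110119/3192) = I*√87874962/1596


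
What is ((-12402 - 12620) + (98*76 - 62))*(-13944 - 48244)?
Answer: 1096747568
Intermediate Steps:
((-12402 - 12620) + (98*76 - 62))*(-13944 - 48244) = (-25022 + (7448 - 62))*(-62188) = (-25022 + 7386)*(-62188) = -17636*(-62188) = 1096747568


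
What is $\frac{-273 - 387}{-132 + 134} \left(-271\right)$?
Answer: $89430$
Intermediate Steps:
$\frac{-273 - 387}{-132 + 134} \left(-271\right) = - \frac{660}{2} \left(-271\right) = \left(-660\right) \frac{1}{2} \left(-271\right) = \left(-330\right) \left(-271\right) = 89430$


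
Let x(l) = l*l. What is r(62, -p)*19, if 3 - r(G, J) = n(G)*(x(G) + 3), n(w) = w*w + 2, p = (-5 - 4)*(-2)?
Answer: -281115621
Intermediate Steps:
p = 18 (p = -9*(-2) = 18)
x(l) = l**2
n(w) = 2 + w**2 (n(w) = w**2 + 2 = 2 + w**2)
r(G, J) = 3 - (2 + G**2)*(3 + G**2) (r(G, J) = 3 - (2 + G**2)*(G**2 + 3) = 3 - (2 + G**2)*(3 + G**2))
r(62, -p)*19 = (-3 - 1*62**4 - 5*62**2)*19 = (-3 - 1*14776336 - 5*3844)*19 = (-3 - 14776336 - 19220)*19 = -14795559*19 = -281115621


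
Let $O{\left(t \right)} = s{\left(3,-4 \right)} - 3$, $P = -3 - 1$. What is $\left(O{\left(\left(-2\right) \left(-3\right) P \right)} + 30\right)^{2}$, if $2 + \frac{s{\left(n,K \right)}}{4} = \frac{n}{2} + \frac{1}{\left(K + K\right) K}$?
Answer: $\frac{40401}{64} \approx 631.27$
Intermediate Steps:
$P = -4$
$s{\left(n,K \right)} = -8 + 2 n + \frac{2}{K^{2}}$ ($s{\left(n,K \right)} = -8 + 4 \left(\frac{n}{2} + \frac{1}{\left(K + K\right) K}\right) = -8 + 4 \left(n \frac{1}{2} + \frac{1}{2 K K}\right) = -8 + 4 \left(\frac{n}{2} + \frac{\frac{1}{2} \frac{1}{K}}{K}\right) = -8 + 4 \left(\frac{n}{2} + \frac{1}{2 K^{2}}\right) = -8 + \left(2 n + \frac{2}{K^{2}}\right) = -8 + 2 n + \frac{2}{K^{2}}$)
$O{\left(t \right)} = - \frac{39}{8}$ ($O{\left(t \right)} = \left(-8 + 2 \cdot 3 + \frac{2}{16}\right) - 3 = \left(-8 + 6 + 2 \cdot \frac{1}{16}\right) - 3 = \left(-8 + 6 + \frac{1}{8}\right) - 3 = - \frac{15}{8} - 3 = - \frac{39}{8}$)
$\left(O{\left(\left(-2\right) \left(-3\right) P \right)} + 30\right)^{2} = \left(- \frac{39}{8} + 30\right)^{2} = \left(\frac{201}{8}\right)^{2} = \frac{40401}{64}$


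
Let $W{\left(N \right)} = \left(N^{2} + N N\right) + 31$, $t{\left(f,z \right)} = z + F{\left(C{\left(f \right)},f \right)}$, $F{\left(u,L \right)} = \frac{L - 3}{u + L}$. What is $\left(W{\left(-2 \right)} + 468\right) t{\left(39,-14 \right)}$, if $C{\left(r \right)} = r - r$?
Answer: $-6630$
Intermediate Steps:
$C{\left(r \right)} = 0$
$F{\left(u,L \right)} = \frac{-3 + L}{L + u}$
$t{\left(f,z \right)} = z + \frac{-3 + f}{f}$ ($t{\left(f,z \right)} = z + \frac{-3 + f}{f + 0} = z + \frac{-3 + f}{f}$)
$W{\left(N \right)} = 31 + 2 N^{2}$ ($W{\left(N \right)} = \left(N^{2} + N^{2}\right) + 31 = 2 N^{2} + 31 = 31 + 2 N^{2}$)
$\left(W{\left(-2 \right)} + 468\right) t{\left(39,-14 \right)} = \left(\left(31 + 2 \left(-2\right)^{2}\right) + 468\right) \left(1 - 14 - \frac{3}{39}\right) = \left(\left(31 + 2 \cdot 4\right) + 468\right) \left(1 - 14 - \frac{1}{13}\right) = \left(\left(31 + 8\right) + 468\right) \left(1 - 14 - \frac{1}{13}\right) = \left(39 + 468\right) \left(- \frac{170}{13}\right) = 507 \left(- \frac{170}{13}\right) = -6630$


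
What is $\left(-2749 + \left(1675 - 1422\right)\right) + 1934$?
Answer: $-562$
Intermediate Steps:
$\left(-2749 + \left(1675 - 1422\right)\right) + 1934 = \left(-2749 + 253\right) + 1934 = -2496 + 1934 = -562$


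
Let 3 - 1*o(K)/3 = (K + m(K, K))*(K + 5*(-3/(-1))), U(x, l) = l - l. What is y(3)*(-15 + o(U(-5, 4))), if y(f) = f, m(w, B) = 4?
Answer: -558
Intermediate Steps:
U(x, l) = 0
o(K) = 9 - 3*(4 + K)*(15 + K) (o(K) = 9 - 3*(K + 4)*(K + 5*(-3/(-1))) = 9 - 3*(4 + K)*(K + 5*(-3*(-1))) = 9 - 3*(4 + K)*(K + 5*3) = 9 - 3*(4 + K)*(K + 15) = 9 - 3*(4 + K)*(15 + K))
y(3)*(-15 + o(U(-5, 4))) = 3*(-15 + (-171 - 57*0 - 3*0²)) = 3*(-15 + (-171 + 0 - 3*0)) = 3*(-15 + (-171 + 0 + 0)) = 3*(-15 - 171) = 3*(-186) = -558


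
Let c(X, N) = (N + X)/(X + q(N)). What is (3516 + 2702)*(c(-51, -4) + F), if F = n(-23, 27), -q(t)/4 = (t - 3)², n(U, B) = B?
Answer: 41809832/247 ≈ 1.6927e+5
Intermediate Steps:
q(t) = -4*(-3 + t)² (q(t) = -4*(t - 3)² = -4*(-3 + t)²)
c(X, N) = (N + X)/(X - 4*(-3 + N)²)
F = 27
(3516 + 2702)*(c(-51, -4) + F) = (3516 + 2702)*((-4 - 51)/(-51 - 4*(-3 - 4)²) + 27) = 6218*(-55/(-51 - 4*(-7)²) + 27) = 6218*(-55/(-51 - 4*49) + 27) = 6218*(-55/(-51 - 196) + 27) = 6218*(-55/(-247) + 27) = 6218*(-1/247*(-55) + 27) = 6218*(55/247 + 27) = 6218*(6724/247) = 41809832/247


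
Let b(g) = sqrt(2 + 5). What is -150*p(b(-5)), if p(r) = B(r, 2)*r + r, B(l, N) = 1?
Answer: -300*sqrt(7) ≈ -793.73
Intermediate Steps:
b(g) = sqrt(7)
p(r) = 2*r (p(r) = 1*r + r = r + r = 2*r)
-150*p(b(-5)) = -300*sqrt(7)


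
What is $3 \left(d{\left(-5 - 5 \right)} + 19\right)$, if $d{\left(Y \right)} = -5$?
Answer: $42$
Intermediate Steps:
$3 \left(d{\left(-5 - 5 \right)} + 19\right) = 3 \left(-5 + 19\right) = 3 \cdot 14 = 42$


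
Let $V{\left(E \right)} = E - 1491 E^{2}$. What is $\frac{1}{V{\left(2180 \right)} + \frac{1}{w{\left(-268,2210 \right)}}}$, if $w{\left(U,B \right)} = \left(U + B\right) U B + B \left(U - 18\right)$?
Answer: $- \frac{1150839820}{8154650971576080401} \approx -1.4113 \cdot 10^{-10}$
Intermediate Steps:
$w{\left(U,B \right)} = B \left(-18 + U\right) + B U \left(B + U\right)$ ($w{\left(U,B \right)} = \left(B + U\right) U B + B \left(-18 + U\right) = U \left(B + U\right) B + B \left(-18 + U\right) = B U \left(B + U\right) + B \left(-18 + U\right) = B \left(-18 + U\right) + B U \left(B + U\right)$)
$\frac{1}{V{\left(2180 \right)} + \frac{1}{w{\left(-268,2210 \right)}}} = \frac{1}{2180 \left(1 - 3250380\right) + \frac{1}{2210 \left(-18 - 268 + \left(-268\right)^{2} + 2210 \left(-268\right)\right)}} = \frac{1}{2180 \left(1 - 3250380\right) + \frac{1}{2210 \left(-18 - 268 + 71824 - 592280\right)}} = \frac{1}{2180 \left(-3250379\right) + \frac{1}{2210 \left(-520742\right)}} = \frac{1}{-7085826220 + \frac{1}{-1150839820}} = \frac{1}{-7085826220 - \frac{1}{1150839820}} = \frac{1}{- \frac{8154650971576080401}{1150839820}} = - \frac{1150839820}{8154650971576080401}$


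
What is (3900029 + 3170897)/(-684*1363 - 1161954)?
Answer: -3535463/1047123 ≈ -3.3764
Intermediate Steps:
(3900029 + 3170897)/(-684*1363 - 1161954) = 7070926/(-932292 - 1161954) = 7070926/(-2094246) = 7070926*(-1/2094246) = -3535463/1047123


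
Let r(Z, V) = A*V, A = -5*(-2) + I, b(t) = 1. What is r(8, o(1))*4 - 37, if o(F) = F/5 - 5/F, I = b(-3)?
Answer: -1241/5 ≈ -248.20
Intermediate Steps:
I = 1
o(F) = -5/F + F/5 (o(F) = F*(⅕) - 5/F = F/5 - 5/F = -5/F + F/5)
A = 11 (A = -5*(-2) + 1 = 10 + 1 = 11)
r(Z, V) = 11*V
r(8, o(1))*4 - 37 = (11*(-5/1 + (⅕)*1))*4 - 37 = (11*(-5*1 + ⅕))*4 - 37 = (11*(-5 + ⅕))*4 - 37 = (11*(-24/5))*4 - 37 = -264/5*4 - 37 = -1056/5 - 37 = -1241/5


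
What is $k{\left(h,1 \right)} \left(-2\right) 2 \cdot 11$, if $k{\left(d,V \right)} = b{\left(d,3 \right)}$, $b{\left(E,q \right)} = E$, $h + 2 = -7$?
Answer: $396$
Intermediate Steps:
$h = -9$ ($h = -2 - 7 = -9$)
$k{\left(d,V \right)} = d$
$k{\left(h,1 \right)} \left(-2\right) 2 \cdot 11 = \left(-9\right) \left(-2\right) 2 \cdot 11 = 18 \cdot 22 = 396$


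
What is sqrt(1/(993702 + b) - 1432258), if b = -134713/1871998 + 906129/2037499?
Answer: 2*I*sqrt(5143745686921385693284476896334244816546895)/3790173680650266359 ≈ 1196.8*I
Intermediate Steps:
b = 1421794072955/3814194053002 (b = -134713*1/1871998 + 906129*(1/2037499) = -134713/1871998 + 906129/2037499 = 1421794072955/3814194053002 ≈ 0.37276)
sqrt(1/(993702 + b) - 1432258) = sqrt(1/(993702 + 1421794072955/3814194053002) - 1432258) = sqrt(1/(3790173680650266359/3814194053002) - 1432258) = sqrt(3814194053002/3790173680650266359 - 1432258) = sqrt(-5428506575496975000755620/3790173680650266359) = 2*I*sqrt(5143745686921385693284476896334244816546895)/3790173680650266359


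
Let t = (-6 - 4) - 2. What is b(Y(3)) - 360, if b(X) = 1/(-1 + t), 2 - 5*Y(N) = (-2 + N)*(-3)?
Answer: -4681/13 ≈ -360.08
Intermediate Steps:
t = -12 (t = -10 - 2 = -12)
Y(N) = -⅘ + 3*N/5 (Y(N) = ⅖ - (-2 + N)*(-3)/5 = ⅖ - (6 - 3*N)/5 = ⅖ + (-6/5 + 3*N/5) = -⅘ + 3*N/5)
b(X) = -1/13 (b(X) = 1/(-1 - 12) = 1/(-13) = -1/13)
b(Y(3)) - 360 = -1/13 - 360 = -4681/13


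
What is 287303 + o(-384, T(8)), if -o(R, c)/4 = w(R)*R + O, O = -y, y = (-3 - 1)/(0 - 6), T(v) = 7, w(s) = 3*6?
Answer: 944861/3 ≈ 3.1495e+5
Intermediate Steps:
w(s) = 18
y = ⅔ (y = -4/(-6) = -4*(-⅙) = ⅔ ≈ 0.66667)
O = -⅔ (O = -1*⅔ = -⅔ ≈ -0.66667)
o(R, c) = 8/3 - 72*R (o(R, c) = -4*(18*R - ⅔) = -4*(-⅔ + 18*R) = 8/3 - 72*R)
287303 + o(-384, T(8)) = 287303 + (8/3 - 72*(-384)) = 287303 + (8/3 + 27648) = 287303 + 82952/3 = 944861/3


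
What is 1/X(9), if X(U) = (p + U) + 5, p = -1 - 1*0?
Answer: 1/13 ≈ 0.076923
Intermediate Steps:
p = -1 (p = -1 + 0 = -1)
X(U) = 4 + U (X(U) = (-1 + U) + 5 = 4 + U)
1/X(9) = 1/(4 + 9) = 1/13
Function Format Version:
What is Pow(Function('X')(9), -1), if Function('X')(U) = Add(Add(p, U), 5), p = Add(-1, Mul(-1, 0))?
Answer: Rational(1, 13) ≈ 0.076923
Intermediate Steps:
p = -1 (p = Add(-1, 0) = -1)
Function('X')(U) = Add(4, U) (Function('X')(U) = Add(Add(-1, U), 5) = Add(4, U))
Pow(Function('X')(9), -1) = Pow(Add(4, 9), -1) = Pow(13, -1) = Rational(1, 13)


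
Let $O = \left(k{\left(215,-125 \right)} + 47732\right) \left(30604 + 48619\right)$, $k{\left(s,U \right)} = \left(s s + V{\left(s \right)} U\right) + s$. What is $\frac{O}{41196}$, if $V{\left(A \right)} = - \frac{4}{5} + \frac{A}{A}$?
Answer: $\frac{7458607781}{41196} \approx 1.8105 \cdot 10^{5}$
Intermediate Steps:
$V{\left(A \right)} = \frac{1}{5}$ ($V{\left(A \right)} = \left(-4\right) \frac{1}{5} + 1 = - \frac{4}{5} + 1 = \frac{1}{5}$)
$k{\left(s,U \right)} = s + s^{2} + \frac{U}{5}$ ($k{\left(s,U \right)} = \left(s s + \frac{U}{5}\right) + s = \left(s^{2} + \frac{U}{5}\right) + s = s + s^{2} + \frac{U}{5}$)
$O = 7458607781$ ($O = \left(\left(215 + 215^{2} + \frac{1}{5} \left(-125\right)\right) + 47732\right) \left(30604 + 48619\right) = \left(\left(215 + 46225 - 25\right) + 47732\right) 79223 = \left(46415 + 47732\right) 79223 = 94147 \cdot 79223 = 7458607781$)
$\frac{O}{41196} = \frac{7458607781}{41196}$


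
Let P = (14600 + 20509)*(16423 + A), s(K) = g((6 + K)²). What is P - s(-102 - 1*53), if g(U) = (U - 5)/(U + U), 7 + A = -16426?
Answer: -7794560188/22201 ≈ -3.5109e+5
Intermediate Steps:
A = -16433 (A = -7 - 16426 = -16433)
g(U) = (-5 + U)/(2*U) (g(U) = (-5 + U)/((2*U)) = (-5 + U)*(1/(2*U)) = (-5 + U)/(2*U))
s(K) = (-5 + (6 + K)²)/(2*(6 + K)²) (s(K) = (-5 + (6 + K)²)/(2*((6 + K)²)) = (-5 + (6 + K)²)/(2*(6 + K)²))
P = -351090 (P = (14600 + 20509)*(16423 - 16433) = 35109*(-10) = -351090)
P - s(-102 - 1*53) = -351090 - (½ - 5/(2*(6 + (-102 - 1*53))²)) = -351090 - (½ - 5/(2*(6 + (-102 - 53))²)) = -351090 - (½ - 5/(2*(6 - 155)²)) = -351090 - (½ - 5/2/(-149)²) = -351090 - (½ - 5/2*1/22201) = -351090 - (½ - 5/44402) = -351090 - 1*11098/22201 = -351090 - 11098/22201 = -7794560188/22201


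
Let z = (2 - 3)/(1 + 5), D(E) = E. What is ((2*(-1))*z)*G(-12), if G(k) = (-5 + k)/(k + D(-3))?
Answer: 17/45 ≈ 0.37778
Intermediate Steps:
z = -1/6 ≈ -0.16667
G(k) = (-5 + k)/(-3 + k) (G(k) = (-5 + k)/(k - 3) = (-5 + k)/(-3 + k))
((2*(-1))*z)*G(-12) = ((2*(-1))*(-1/6))*((-5 - 12)/(-3 - 12)) = (-2*(-1/6))*(-17/(-15)) = (-1/15*(-17))/3 = (1/3)*(17/15) = 17/45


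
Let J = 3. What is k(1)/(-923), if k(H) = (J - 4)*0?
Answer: 0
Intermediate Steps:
k(H) = 0 (k(H) = (3 - 4)*0 = -1*0 = 0)
k(1)/(-923) = 0/(-923) = 0*(-1/923) = 0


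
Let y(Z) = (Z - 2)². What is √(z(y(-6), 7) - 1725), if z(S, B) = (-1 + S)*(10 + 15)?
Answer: 5*I*√6 ≈ 12.247*I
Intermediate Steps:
y(Z) = (-2 + Z)²
z(S, B) = -25 + 25*S (z(S, B) = (-1 + S)*25 = -25 + 25*S)
√(z(y(-6), 7) - 1725) = √((-25 + 25*(-2 - 6)²) - 1725) = √((-25 + 25*(-8)²) - 1725) = √((-25 + 25*64) - 1725) = √((-25 + 1600) - 1725) = √(1575 - 1725) = √(-150) = 5*I*√6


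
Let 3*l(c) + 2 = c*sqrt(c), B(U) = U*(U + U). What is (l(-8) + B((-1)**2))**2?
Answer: -496/9 - 128*I*sqrt(2)/9 ≈ -55.111 - 20.113*I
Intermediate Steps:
B(U) = 2*U**2 (B(U) = U*(2*U) = 2*U**2)
l(c) = -2/3 + c**(3/2)/3 (l(c) = -2/3 + (c*sqrt(c))/3 = -2/3 + c**(3/2)/3)
(l(-8) + B((-1)**2))**2 = ((-2/3 + (-8)**(3/2)/3) + 2*((-1)**2)**2)**2 = ((-2/3 + (-16*I*sqrt(2))/3) + 2*1**2)**2 = ((-2/3 - 16*I*sqrt(2)/3) + 2*1)**2 = ((-2/3 - 16*I*sqrt(2)/3) + 2)**2 = (4/3 - 16*I*sqrt(2)/3)**2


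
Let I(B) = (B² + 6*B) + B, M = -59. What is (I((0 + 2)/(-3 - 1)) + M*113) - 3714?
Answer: -41537/4 ≈ -10384.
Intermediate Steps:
I(B) = B² + 7*B
(I((0 + 2)/(-3 - 1)) + M*113) - 3714 = (((0 + 2)/(-3 - 1))*(7 + (0 + 2)/(-3 - 1)) - 59*113) - 3714 = ((2/(-4))*(7 + 2/(-4)) - 6667) - 3714 = ((2*(-¼))*(7 + 2*(-¼)) - 6667) - 3714 = (-(7 - ½)/2 - 6667) - 3714 = (-½*13/2 - 6667) - 3714 = (-13/4 - 6667) - 3714 = -26681/4 - 3714 = -41537/4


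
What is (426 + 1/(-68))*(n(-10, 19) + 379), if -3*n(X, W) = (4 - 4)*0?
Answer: 10978493/68 ≈ 1.6145e+5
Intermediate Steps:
n(X, W) = 0 (n(X, W) = -(4 - 4)*0/3 = -0*0 = -⅓*0 = 0)
(426 + 1/(-68))*(n(-10, 19) + 379) = (426 + 1/(-68))*(0 + 379) = (426 - 1/68)*379 = (28967/68)*379 = 10978493/68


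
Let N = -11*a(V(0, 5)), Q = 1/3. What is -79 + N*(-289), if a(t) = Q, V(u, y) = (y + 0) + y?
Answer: 2942/3 ≈ 980.67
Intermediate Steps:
Q = 1/3 (Q = 1*(1/3) = 1/3 ≈ 0.33333)
V(u, y) = 2*y (V(u, y) = y + y = 2*y)
a(t) = 1/3
N = -11/3 (N = -11*1/3 = -11/3 ≈ -3.6667)
-79 + N*(-289) = -79 - 11/3*(-289) = -79 + 3179/3 = 2942/3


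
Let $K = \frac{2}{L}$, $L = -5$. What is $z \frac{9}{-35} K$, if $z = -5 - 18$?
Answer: $- \frac{414}{175} \approx -2.3657$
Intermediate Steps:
$z = -23$
$K = - \frac{2}{5}$ ($K = \frac{2}{-5} = 2 \left(- \frac{1}{5}\right) = - \frac{2}{5} \approx -0.4$)
$z \frac{9}{-35} K = - 23 \frac{9}{-35} \left(- \frac{2}{5}\right) = - 23 \cdot 9 \left(- \frac{1}{35}\right) \left(- \frac{2}{5}\right) = \left(-23\right) \left(- \frac{9}{35}\right) \left(- \frac{2}{5}\right) = \frac{207}{35} \left(- \frac{2}{5}\right) = - \frac{414}{175}$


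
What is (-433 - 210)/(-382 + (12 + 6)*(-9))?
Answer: 643/544 ≈ 1.1820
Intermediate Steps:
(-433 - 210)/(-382 + (12 + 6)*(-9)) = -643/(-382 + 18*(-9)) = -643/(-382 - 162) = -643/(-544) = -643*(-1/544) = 643/544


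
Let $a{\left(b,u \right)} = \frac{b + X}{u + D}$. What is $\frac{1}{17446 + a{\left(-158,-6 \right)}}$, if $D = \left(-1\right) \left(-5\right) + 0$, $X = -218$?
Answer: $\frac{1}{17822} \approx 5.611 \cdot 10^{-5}$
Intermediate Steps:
$D = 5$ ($D = 5 + 0 = 5$)
$a{\left(b,u \right)} = \frac{-218 + b}{5 + u}$ ($a{\left(b,u \right)} = \frac{b - 218}{u + 5} = \frac{-218 + b}{5 + u}$)
$\frac{1}{17446 + a{\left(-158,-6 \right)}} = \frac{1}{17446 + \frac{-218 - 158}{5 - 6}} = \frac{1}{17446 + \frac{1}{-1} \left(-376\right)} = \frac{1}{17446 - -376} = \frac{1}{17446 + 376} = \frac{1}{17822}$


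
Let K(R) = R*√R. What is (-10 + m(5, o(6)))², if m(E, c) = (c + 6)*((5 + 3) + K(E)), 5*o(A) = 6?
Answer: 218644/25 + 17136*√5/5 ≈ 16409.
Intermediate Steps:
K(R) = R^(3/2)
o(A) = 6/5 (o(A) = (⅕)*6 = 6/5)
m(E, c) = (6 + c)*(8 + E^(3/2)) (m(E, c) = (c + 6)*((5 + 3) + E^(3/2)) = (6 + c)*(8 + E^(3/2)))
(-10 + m(5, o(6)))² = (-10 + (48 + 6*5^(3/2) + 8*(6/5) + 6*5^(3/2)/5))² = (-10 + (48 + 6*(5*√5) + 48/5 + 6*(5*√5)/5))² = (-10 + (48 + 30*√5 + 48/5 + 6*√5))² = (-10 + (288/5 + 36*√5))² = (238/5 + 36*√5)²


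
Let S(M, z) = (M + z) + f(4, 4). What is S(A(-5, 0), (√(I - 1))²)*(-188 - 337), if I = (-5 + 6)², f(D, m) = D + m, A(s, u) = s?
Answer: -1575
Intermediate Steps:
I = 1 (I = 1² = 1)
S(M, z) = 8 + M + z (S(M, z) = (M + z) + (4 + 4) = (M + z) + 8 = 8 + M + z)
S(A(-5, 0), (√(I - 1))²)*(-188 - 337) = (8 - 5 + (√(1 - 1))²)*(-188 - 337) = (8 - 5 + (√0)²)*(-525) = (8 - 5 + 0²)*(-525) = (8 - 5 + 0)*(-525) = 3*(-525) = -1575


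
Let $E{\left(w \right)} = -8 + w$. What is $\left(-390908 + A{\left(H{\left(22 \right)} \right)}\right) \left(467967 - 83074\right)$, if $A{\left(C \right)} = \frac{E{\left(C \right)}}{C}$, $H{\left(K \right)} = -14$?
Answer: $- \frac{1053200036085}{7} \approx -1.5046 \cdot 10^{11}$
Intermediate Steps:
$A{\left(C \right)} = \frac{-8 + C}{C}$
$\left(-390908 + A{\left(H{\left(22 \right)} \right)}\right) \left(467967 - 83074\right) = \left(-390908 + \frac{-8 - 14}{-14}\right) \left(467967 - 83074\right) = \left(-390908 - - \frac{11}{7}\right) 384893 = \left(-390908 + \frac{11}{7}\right) 384893 = \left(- \frac{2736345}{7}\right) 384893 = - \frac{1053200036085}{7}$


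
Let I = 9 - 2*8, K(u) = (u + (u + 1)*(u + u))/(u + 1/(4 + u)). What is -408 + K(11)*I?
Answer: -96603/166 ≈ -581.95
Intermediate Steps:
K(u) = (u + 2*u*(1 + u))/(u + 1/(4 + u)) (K(u) = (u + (1 + u)*(2*u))/(u + 1/(4 + u)) = (u + 2*u*(1 + u))/(u + 1/(4 + u)))
I = -7 (I = 9 - 16 = -7)
-408 + K(11)*I = -408 + (11*(12 + 2*11**2 + 11*11)/(1 + 11**2 + 4*11))*(-7) = -408 + (11*(12 + 2*121 + 121)/(1 + 121 + 44))*(-7) = -408 + (11*(12 + 242 + 121)/166)*(-7) = -408 + (11*(1/166)*375)*(-7) = -408 + (4125/166)*(-7) = -408 - 28875/166 = -96603/166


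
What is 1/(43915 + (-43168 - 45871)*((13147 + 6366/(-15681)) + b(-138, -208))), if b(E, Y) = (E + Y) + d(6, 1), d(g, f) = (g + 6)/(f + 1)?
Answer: -5227/5960047081908 ≈ -8.7701e-10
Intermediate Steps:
d(g, f) = (6 + g)/(1 + f)
b(E, Y) = 6 + E + Y (b(E, Y) = (E + Y) + (6 + 6)/(1 + 1) = (E + Y) + 12/2 = (E + Y) + (½)*12 = (E + Y) + 6 = 6 + E + Y)
1/(43915 + (-43168 - 45871)*((13147 + 6366/(-15681)) + b(-138, -208))) = 1/(43915 + (-43168 - 45871)*((13147 + 6366/(-15681)) + (6 - 138 - 208))) = 1/(43915 - 89039*((13147 + 6366*(-1/15681)) - 340)) = 1/(43915 - 89039*((13147 - 2122/5227) - 340)) = 1/(43915 - 89039*(68717247/5227 - 340)) = 1/(43915 - 89039*66940067/5227) = 1/(43915 - 5960276625613/5227) = 1/(-5960047081908/5227) = -5227/5960047081908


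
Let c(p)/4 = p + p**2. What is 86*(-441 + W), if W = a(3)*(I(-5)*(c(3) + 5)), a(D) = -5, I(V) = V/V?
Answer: -60716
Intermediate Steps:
I(V) = 1
c(p) = 4*p + 4*p**2 (c(p) = 4*(p + p**2) = 4*p + 4*p**2)
W = -265 (W = -5*(4*3*(1 + 3) + 5) = -5*(4*3*4 + 5) = -5*(48 + 5) = -5*53 = -265)
86*(-441 + W) = 86*(-441 - 265) = 86*(-706) = -60716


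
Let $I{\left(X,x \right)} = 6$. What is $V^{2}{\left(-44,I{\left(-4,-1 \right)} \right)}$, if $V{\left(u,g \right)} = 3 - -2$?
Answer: $25$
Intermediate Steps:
$V{\left(u,g \right)} = 5$ ($V{\left(u,g \right)} = 3 + 2 = 5$)
$V^{2}{\left(-44,I{\left(-4,-1 \right)} \right)} = 5^{2} = 25$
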